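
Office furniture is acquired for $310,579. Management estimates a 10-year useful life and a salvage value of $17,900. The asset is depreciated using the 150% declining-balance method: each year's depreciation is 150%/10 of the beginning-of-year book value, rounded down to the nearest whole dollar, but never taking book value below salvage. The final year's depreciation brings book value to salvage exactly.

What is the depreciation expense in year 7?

$17,570

Depreciable base = $310,579 − $17,900 = $292,679.
Year 1: ⌊$310,579 × 150%/10⌋ = $46,586. Book value $263,993.
Year 2: ⌊$263,993 × 150%/10⌋ = $39,598. Book value $224,395.
Year 3: ⌊$224,395 × 150%/10⌋ = $33,659. Book value $190,736.
Year 4: ⌊$190,736 × 150%/10⌋ = $28,610. Book value $162,126.
Year 5: ⌊$162,126 × 150%/10⌋ = $24,318. Book value $137,808.
Year 6: ⌊$137,808 × 150%/10⌋ = $20,671. Book value $117,137.
Year 7: ⌊$117,137 × 150%/10⌋ = $17,570. Book value $99,567.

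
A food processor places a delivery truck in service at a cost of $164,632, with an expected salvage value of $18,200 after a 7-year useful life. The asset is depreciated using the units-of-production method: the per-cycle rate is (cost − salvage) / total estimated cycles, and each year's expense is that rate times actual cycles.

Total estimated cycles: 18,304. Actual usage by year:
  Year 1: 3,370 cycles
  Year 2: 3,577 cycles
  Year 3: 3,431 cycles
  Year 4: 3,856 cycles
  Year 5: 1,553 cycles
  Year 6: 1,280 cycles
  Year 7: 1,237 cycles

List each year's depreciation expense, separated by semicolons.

$26,960; $28,616; $27,448; $30,848; $12,424; $10,240; $9,896

Depreciable base = $164,632 − $18,200 = $146,432.
Rate = $146,432 / 18,304 cycles = $8 per cycle.
Year 1: 3,370 × $8 = $26,960. Book value $137,672.
Year 2: 3,577 × $8 = $28,616. Book value $109,056.
Year 3: 3,431 × $8 = $27,448. Book value $81,608.
Year 4: 3,856 × $8 = $30,848. Book value $50,760.
Year 5: 1,553 × $8 = $12,424. Book value $38,336.
Year 6: 1,280 × $8 = $10,240. Book value $28,096.
Year 7: 1,237 × $8 = $9,896. Book value $18,200.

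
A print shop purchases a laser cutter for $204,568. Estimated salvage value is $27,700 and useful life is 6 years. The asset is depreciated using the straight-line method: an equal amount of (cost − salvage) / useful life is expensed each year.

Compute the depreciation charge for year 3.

$29,478

Depreciable base = $204,568 − $27,700 = $176,868.
Annual expense = $176,868 / 6 = $29,478.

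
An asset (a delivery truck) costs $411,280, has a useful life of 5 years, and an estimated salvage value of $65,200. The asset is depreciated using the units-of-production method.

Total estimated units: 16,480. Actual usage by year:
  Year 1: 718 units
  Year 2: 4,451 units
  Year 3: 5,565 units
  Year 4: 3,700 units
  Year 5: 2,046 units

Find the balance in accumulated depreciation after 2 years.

Depreciable base = $411,280 − $65,200 = $346,080.
Rate = $346,080 / 16,480 units = $21 per unit.
Year 1: 718 × $21 = $15,078. Book value $396,202.
Year 2: 4,451 × $21 = $93,471. Book value $302,731.
Accumulated through year 2 = $411,280 − $302,731 = $108,549.

$108,549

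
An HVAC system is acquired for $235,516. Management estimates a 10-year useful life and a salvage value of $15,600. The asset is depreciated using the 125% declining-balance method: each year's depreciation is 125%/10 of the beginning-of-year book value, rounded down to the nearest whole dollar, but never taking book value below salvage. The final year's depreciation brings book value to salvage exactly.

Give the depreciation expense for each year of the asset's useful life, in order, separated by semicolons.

Depreciable base = $235,516 − $15,600 = $219,916.
Year 1: ⌊$235,516 × 125%/10⌋ = $29,439. Book value $206,077.
Year 2: ⌊$206,077 × 125%/10⌋ = $25,759. Book value $180,318.
Year 3: ⌊$180,318 × 125%/10⌋ = $22,539. Book value $157,779.
Year 4: ⌊$157,779 × 125%/10⌋ = $19,722. Book value $138,057.
Year 5: ⌊$138,057 × 125%/10⌋ = $17,257. Book value $120,800.
Year 6: ⌊$120,800 × 125%/10⌋ = $15,100. Book value $105,700.
Year 7: ⌊$105,700 × 125%/10⌋ = $13,212. Book value $92,488.
Year 8: ⌊$92,488 × 125%/10⌋ = $11,561. Book value $80,927.
Year 9: ⌊$80,927 × 125%/10⌋ = $10,115. Book value $70,812.
Year 10 (final): $70,812 − $15,600 = $55,212. Book value $15,600.

$29,439; $25,759; $22,539; $19,722; $17,257; $15,100; $13,212; $11,561; $10,115; $55,212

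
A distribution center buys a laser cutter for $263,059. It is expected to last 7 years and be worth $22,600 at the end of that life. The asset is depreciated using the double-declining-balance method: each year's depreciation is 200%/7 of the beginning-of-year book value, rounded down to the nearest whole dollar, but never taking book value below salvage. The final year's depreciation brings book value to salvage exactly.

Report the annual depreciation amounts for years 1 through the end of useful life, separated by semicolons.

$75,159; $53,685; $38,347; $27,390; $19,565; $13,975; $12,338

Depreciable base = $263,059 − $22,600 = $240,459.
Year 1: ⌊$263,059 × 200%/7⌋ = $75,159. Book value $187,900.
Year 2: ⌊$187,900 × 200%/7⌋ = $53,685. Book value $134,215.
Year 3: ⌊$134,215 × 200%/7⌋ = $38,347. Book value $95,868.
Year 4: ⌊$95,868 × 200%/7⌋ = $27,390. Book value $68,478.
Year 5: ⌊$68,478 × 200%/7⌋ = $19,565. Book value $48,913.
Year 6: ⌊$48,913 × 200%/7⌋ = $13,975. Book value $34,938.
Year 7 (final): $34,938 − $22,600 = $12,338. Book value $22,600.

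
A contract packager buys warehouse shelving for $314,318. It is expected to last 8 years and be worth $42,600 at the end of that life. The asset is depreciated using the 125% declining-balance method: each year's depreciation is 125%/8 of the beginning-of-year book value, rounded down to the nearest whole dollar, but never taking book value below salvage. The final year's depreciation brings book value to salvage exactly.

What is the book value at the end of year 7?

Depreciable base = $314,318 − $42,600 = $271,718.
Year 1: ⌊$314,318 × 125%/8⌋ = $49,112. Book value $265,206.
Year 2: ⌊$265,206 × 125%/8⌋ = $41,438. Book value $223,768.
Year 3: ⌊$223,768 × 125%/8⌋ = $34,963. Book value $188,805.
Year 4: ⌊$188,805 × 125%/8⌋ = $29,500. Book value $159,305.
Year 5: ⌊$159,305 × 125%/8⌋ = $24,891. Book value $134,414.
Year 6: ⌊$134,414 × 125%/8⌋ = $21,002. Book value $113,412.
Year 7: ⌊$113,412 × 125%/8⌋ = $17,720. Book value $95,692.

$95,692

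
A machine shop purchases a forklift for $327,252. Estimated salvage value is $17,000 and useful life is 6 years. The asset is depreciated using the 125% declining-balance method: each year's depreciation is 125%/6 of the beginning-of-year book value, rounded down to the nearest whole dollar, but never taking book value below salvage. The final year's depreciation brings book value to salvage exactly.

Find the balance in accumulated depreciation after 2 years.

Depreciable base = $327,252 − $17,000 = $310,252.
Year 1: ⌊$327,252 × 125%/6⌋ = $68,177. Book value $259,075.
Year 2: ⌊$259,075 × 125%/6⌋ = $53,973. Book value $205,102.
Accumulated through year 2 = $327,252 − $205,102 = $122,150.

$122,150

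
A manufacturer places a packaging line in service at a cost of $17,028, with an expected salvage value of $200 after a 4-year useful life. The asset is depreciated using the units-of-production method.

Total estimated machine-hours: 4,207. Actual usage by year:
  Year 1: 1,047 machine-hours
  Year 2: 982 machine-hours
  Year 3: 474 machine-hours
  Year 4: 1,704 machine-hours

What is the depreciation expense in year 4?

Depreciable base = $17,028 − $200 = $16,828.
Rate = $16,828 / 4,207 machine-hours = $4 per machine-hour.
Year 1: 1,047 × $4 = $4,188. Book value $12,840.
Year 2: 982 × $4 = $3,928. Book value $8,912.
Year 3: 474 × $4 = $1,896. Book value $7,016.
Year 4: 1,704 × $4 = $6,816. Book value $200.

$6,816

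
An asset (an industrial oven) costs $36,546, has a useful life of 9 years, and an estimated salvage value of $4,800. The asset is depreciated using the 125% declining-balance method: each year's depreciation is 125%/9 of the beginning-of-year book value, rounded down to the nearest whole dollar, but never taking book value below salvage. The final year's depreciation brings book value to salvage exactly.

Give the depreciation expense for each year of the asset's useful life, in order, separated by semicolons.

$5,075; $4,370; $3,764; $3,241; $2,791; $2,403; $2,069; $1,782; $6,251

Depreciable base = $36,546 − $4,800 = $31,746.
Year 1: ⌊$36,546 × 125%/9⌋ = $5,075. Book value $31,471.
Year 2: ⌊$31,471 × 125%/9⌋ = $4,370. Book value $27,101.
Year 3: ⌊$27,101 × 125%/9⌋ = $3,764. Book value $23,337.
Year 4: ⌊$23,337 × 125%/9⌋ = $3,241. Book value $20,096.
Year 5: ⌊$20,096 × 125%/9⌋ = $2,791. Book value $17,305.
Year 6: ⌊$17,305 × 125%/9⌋ = $2,403. Book value $14,902.
Year 7: ⌊$14,902 × 125%/9⌋ = $2,069. Book value $12,833.
Year 8: ⌊$12,833 × 125%/9⌋ = $1,782. Book value $11,051.
Year 9 (final): $11,051 − $4,800 = $6,251. Book value $4,800.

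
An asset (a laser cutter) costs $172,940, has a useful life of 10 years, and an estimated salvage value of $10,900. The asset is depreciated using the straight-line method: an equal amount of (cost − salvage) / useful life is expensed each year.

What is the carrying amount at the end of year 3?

Depreciable base = $172,940 − $10,900 = $162,040.
Annual expense = $162,040 / 10 = $16,204.
End of year 1: book value $156,736.
End of year 2: book value $140,532.
End of year 3: book value $124,328.

$124,328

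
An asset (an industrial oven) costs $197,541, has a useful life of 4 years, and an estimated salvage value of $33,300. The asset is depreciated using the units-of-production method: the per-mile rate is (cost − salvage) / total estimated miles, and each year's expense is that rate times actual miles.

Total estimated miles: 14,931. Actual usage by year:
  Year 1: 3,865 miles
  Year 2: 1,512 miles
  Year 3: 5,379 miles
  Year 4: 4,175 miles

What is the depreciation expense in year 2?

Depreciable base = $197,541 − $33,300 = $164,241.
Rate = $164,241 / 14,931 miles = $11 per mile.
Year 1: 3,865 × $11 = $42,515. Book value $155,026.
Year 2: 1,512 × $11 = $16,632. Book value $138,394.

$16,632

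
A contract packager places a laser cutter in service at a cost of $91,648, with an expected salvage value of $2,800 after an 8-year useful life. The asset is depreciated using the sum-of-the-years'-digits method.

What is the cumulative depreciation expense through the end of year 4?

$64,168

Depreciable base = $91,648 − $2,800 = $88,848.
Sum of the years' digits = 8+7+6+5+4+3+2+1 = 36.
Year 1: $88,848 × 8/36 = $19,744. Book value $71,904.
Year 2: $88,848 × 7/36 = $17,276. Book value $54,628.
Year 3: $88,848 × 6/36 = $14,808. Book value $39,820.
Year 4: $88,848 × 5/36 = $12,340. Book value $27,480.
Accumulated through year 4 = $91,648 − $27,480 = $64,168.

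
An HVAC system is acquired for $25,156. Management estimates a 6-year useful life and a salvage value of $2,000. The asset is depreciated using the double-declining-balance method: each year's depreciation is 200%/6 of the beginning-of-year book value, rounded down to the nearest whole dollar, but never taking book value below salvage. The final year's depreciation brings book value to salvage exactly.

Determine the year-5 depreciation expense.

Depreciable base = $25,156 − $2,000 = $23,156.
Year 1: ⌊$25,156 × 200%/6⌋ = $8,385. Book value $16,771.
Year 2: ⌊$16,771 × 200%/6⌋ = $5,590. Book value $11,181.
Year 3: ⌊$11,181 × 200%/6⌋ = $3,727. Book value $7,454.
Year 4: ⌊$7,454 × 200%/6⌋ = $2,484. Book value $4,970.
Year 5: ⌊$4,970 × 200%/6⌋ = $1,656. Book value $3,314.

$1,656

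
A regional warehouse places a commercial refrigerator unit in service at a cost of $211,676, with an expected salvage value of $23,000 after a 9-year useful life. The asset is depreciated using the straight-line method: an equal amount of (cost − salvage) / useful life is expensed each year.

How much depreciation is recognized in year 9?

Depreciable base = $211,676 − $23,000 = $188,676.
Annual expense = $188,676 / 9 = $20,964.

$20,964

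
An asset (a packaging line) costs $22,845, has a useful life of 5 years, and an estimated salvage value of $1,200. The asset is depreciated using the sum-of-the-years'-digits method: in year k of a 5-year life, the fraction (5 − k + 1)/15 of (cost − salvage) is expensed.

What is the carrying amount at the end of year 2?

$9,858

Depreciable base = $22,845 − $1,200 = $21,645.
Sum of the years' digits = 5+4+3+2+1 = 15.
Year 1: $21,645 × 5/15 = $7,215. Book value $15,630.
Year 2: $21,645 × 4/15 = $5,772. Book value $9,858.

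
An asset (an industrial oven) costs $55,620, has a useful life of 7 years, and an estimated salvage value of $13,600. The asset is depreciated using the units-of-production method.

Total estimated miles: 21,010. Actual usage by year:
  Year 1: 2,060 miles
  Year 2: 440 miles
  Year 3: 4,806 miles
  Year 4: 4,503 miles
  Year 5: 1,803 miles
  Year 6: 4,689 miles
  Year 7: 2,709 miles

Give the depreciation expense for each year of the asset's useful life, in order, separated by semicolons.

Depreciable base = $55,620 − $13,600 = $42,020.
Rate = $42,020 / 21,010 miles = $2 per mile.
Year 1: 2,060 × $2 = $4,120. Book value $51,500.
Year 2: 440 × $2 = $880. Book value $50,620.
Year 3: 4,806 × $2 = $9,612. Book value $41,008.
Year 4: 4,503 × $2 = $9,006. Book value $32,002.
Year 5: 1,803 × $2 = $3,606. Book value $28,396.
Year 6: 4,689 × $2 = $9,378. Book value $19,018.
Year 7: 2,709 × $2 = $5,418. Book value $13,600.

$4,120; $880; $9,612; $9,006; $3,606; $9,378; $5,418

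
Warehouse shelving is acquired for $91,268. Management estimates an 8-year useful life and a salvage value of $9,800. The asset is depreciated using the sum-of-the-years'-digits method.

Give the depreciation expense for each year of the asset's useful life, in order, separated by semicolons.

Depreciable base = $91,268 − $9,800 = $81,468.
Sum of the years' digits = 8+7+6+5+4+3+2+1 = 36.
Year 1: $81,468 × 8/36 = $18,104. Book value $73,164.
Year 2: $81,468 × 7/36 = $15,841. Book value $57,323.
Year 3: $81,468 × 6/36 = $13,578. Book value $43,745.
Year 4: $81,468 × 5/36 = $11,315. Book value $32,430.
Year 5: $81,468 × 4/36 = $9,052. Book value $23,378.
Year 6: $81,468 × 3/36 = $6,789. Book value $16,589.
Year 7: $81,468 × 2/36 = $4,526. Book value $12,063.
Year 8: $81,468 × 1/36 = $2,263. Book value $9,800.

$18,104; $15,841; $13,578; $11,315; $9,052; $6,789; $4,526; $2,263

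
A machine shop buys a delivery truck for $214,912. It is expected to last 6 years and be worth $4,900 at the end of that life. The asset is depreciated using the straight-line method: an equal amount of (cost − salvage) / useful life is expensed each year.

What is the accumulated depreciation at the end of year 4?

Depreciable base = $214,912 − $4,900 = $210,012.
Annual expense = $210,012 / 6 = $35,002.
End of year 1: book value $179,910.
End of year 2: book value $144,908.
End of year 3: book value $109,906.
End of year 4: book value $74,904.
Accumulated through year 4 = $214,912 − $74,904 = $140,008.

$140,008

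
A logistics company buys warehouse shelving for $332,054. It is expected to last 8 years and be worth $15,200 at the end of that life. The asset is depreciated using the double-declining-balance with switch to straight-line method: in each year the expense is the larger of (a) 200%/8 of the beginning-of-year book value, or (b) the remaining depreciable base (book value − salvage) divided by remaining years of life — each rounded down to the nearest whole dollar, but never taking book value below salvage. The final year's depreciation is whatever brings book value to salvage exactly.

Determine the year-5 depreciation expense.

$26,266

Depreciable base = $332,054 − $15,200 = $316,854.
Year 1: DB = ⌊$332,054 × 200%/8⌋ = $83,013; SL = ⌊$316,854/8⌋ = $39,606 → take DB $83,013. Book value $249,041.
Year 2: DB = ⌊$249,041 × 200%/8⌋ = $62,260; SL = ⌊$233,841/7⌋ = $33,405 → take DB $62,260. Book value $186,781.
Year 3: DB = ⌊$186,781 × 200%/8⌋ = $46,695; SL = ⌊$171,581/6⌋ = $28,596 → take DB $46,695. Book value $140,086.
Year 4: DB = ⌊$140,086 × 200%/8⌋ = $35,021; SL = ⌊$124,886/5⌋ = $24,977 → take DB $35,021. Book value $105,065.
Year 5: DB = ⌊$105,065 × 200%/8⌋ = $26,266; SL = ⌊$89,865/4⌋ = $22,466 → take DB $26,266. Book value $78,799.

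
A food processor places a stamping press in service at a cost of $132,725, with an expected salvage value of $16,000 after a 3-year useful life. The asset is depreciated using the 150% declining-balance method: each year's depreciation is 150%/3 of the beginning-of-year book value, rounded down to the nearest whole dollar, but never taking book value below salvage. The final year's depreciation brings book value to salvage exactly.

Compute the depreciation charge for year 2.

$33,181

Depreciable base = $132,725 − $16,000 = $116,725.
Year 1: ⌊$132,725 × 150%/3⌋ = $66,362. Book value $66,363.
Year 2: ⌊$66,363 × 150%/3⌋ = $33,181. Book value $33,182.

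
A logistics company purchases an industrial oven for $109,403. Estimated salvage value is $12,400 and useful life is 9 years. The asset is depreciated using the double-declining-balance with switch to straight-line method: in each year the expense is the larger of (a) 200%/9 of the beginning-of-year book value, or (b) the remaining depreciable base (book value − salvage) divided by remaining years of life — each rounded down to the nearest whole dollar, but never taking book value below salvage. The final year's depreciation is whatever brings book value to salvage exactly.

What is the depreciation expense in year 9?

$2,252

Depreciable base = $109,403 − $12,400 = $97,003.
Year 1: DB = ⌊$109,403 × 200%/9⌋ = $24,311; SL = ⌊$97,003/9⌋ = $10,778 → take DB $24,311. Book value $85,092.
Year 2: DB = ⌊$85,092 × 200%/9⌋ = $18,909; SL = ⌊$72,692/8⌋ = $9,086 → take DB $18,909. Book value $66,183.
Year 3: DB = ⌊$66,183 × 200%/9⌋ = $14,707; SL = ⌊$53,783/7⌋ = $7,683 → take DB $14,707. Book value $51,476.
Year 4: DB = ⌊$51,476 × 200%/9⌋ = $11,439; SL = ⌊$39,076/6⌋ = $6,512 → take DB $11,439. Book value $40,037.
Year 5: DB = ⌊$40,037 × 200%/9⌋ = $8,897; SL = ⌊$27,637/5⌋ = $5,527 → take DB $8,897. Book value $31,140.
Year 6: DB = ⌊$31,140 × 200%/9⌋ = $6,920; SL = ⌊$18,740/4⌋ = $4,685 → take DB $6,920. Book value $24,220.
Year 7: DB = ⌊$24,220 × 200%/9⌋ = $5,382; SL = ⌊$11,820/3⌋ = $3,940 → take DB $5,382. Book value $18,838.
Year 8: DB = ⌊$18,838 × 200%/9⌋ = $4,186; SL = ⌊$6,438/2⌋ = $3,219 → take DB $4,186. Book value $14,652.
Year 9 (final): $14,652 − $12,400 = $2,252. Book value $12,400.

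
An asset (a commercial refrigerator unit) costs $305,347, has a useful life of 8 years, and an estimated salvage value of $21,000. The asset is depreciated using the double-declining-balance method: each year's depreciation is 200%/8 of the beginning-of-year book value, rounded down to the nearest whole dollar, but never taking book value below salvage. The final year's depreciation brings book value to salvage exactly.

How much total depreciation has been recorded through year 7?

Depreciable base = $305,347 − $21,000 = $284,347.
Year 1: ⌊$305,347 × 200%/8⌋ = $76,336. Book value $229,011.
Year 2: ⌊$229,011 × 200%/8⌋ = $57,252. Book value $171,759.
Year 3: ⌊$171,759 × 200%/8⌋ = $42,939. Book value $128,820.
Year 4: ⌊$128,820 × 200%/8⌋ = $32,205. Book value $96,615.
Year 5: ⌊$96,615 × 200%/8⌋ = $24,153. Book value $72,462.
Year 6: ⌊$72,462 × 200%/8⌋ = $18,115. Book value $54,347.
Year 7: ⌊$54,347 × 200%/8⌋ = $13,586. Book value $40,761.
Accumulated through year 7 = $305,347 − $40,761 = $264,586.

$264,586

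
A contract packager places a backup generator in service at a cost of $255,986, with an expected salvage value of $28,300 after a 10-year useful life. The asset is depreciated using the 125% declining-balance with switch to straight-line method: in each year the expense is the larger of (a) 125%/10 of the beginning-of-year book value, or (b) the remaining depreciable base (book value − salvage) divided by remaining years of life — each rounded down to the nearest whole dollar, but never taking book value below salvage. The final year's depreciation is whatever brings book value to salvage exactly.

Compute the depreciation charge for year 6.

$20,292

Depreciable base = $255,986 − $28,300 = $227,686.
Year 1: DB = ⌊$255,986 × 125%/10⌋ = $31,998; SL = ⌊$227,686/10⌋ = $22,768 → take DB $31,998. Book value $223,988.
Year 2: DB = ⌊$223,988 × 125%/10⌋ = $27,998; SL = ⌊$195,688/9⌋ = $21,743 → take DB $27,998. Book value $195,990.
Year 3: DB = ⌊$195,990 × 125%/10⌋ = $24,498; SL = ⌊$167,690/8⌋ = $20,961 → take DB $24,498. Book value $171,492.
Year 4: DB = ⌊$171,492 × 125%/10⌋ = $21,436; SL = ⌊$143,192/7⌋ = $20,456 → take DB $21,436. Book value $150,056.
Year 5: DB = ⌊$150,056 × 125%/10⌋ = $18,757; SL = ⌊$121,756/6⌋ = $20,292 → take SL $20,292. Book value $129,764.
Year 6: DB = ⌊$129,764 × 125%/10⌋ = $16,220; SL = ⌊$101,464/5⌋ = $20,292 → take SL $20,292. Book value $109,472.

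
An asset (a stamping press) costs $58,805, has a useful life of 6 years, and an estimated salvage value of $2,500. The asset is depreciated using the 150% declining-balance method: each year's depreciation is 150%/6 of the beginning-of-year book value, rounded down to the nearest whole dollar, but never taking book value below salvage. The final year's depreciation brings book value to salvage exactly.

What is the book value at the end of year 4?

$18,607

Depreciable base = $58,805 − $2,500 = $56,305.
Year 1: ⌊$58,805 × 150%/6⌋ = $14,701. Book value $44,104.
Year 2: ⌊$44,104 × 150%/6⌋ = $11,026. Book value $33,078.
Year 3: ⌊$33,078 × 150%/6⌋ = $8,269. Book value $24,809.
Year 4: ⌊$24,809 × 150%/6⌋ = $6,202. Book value $18,607.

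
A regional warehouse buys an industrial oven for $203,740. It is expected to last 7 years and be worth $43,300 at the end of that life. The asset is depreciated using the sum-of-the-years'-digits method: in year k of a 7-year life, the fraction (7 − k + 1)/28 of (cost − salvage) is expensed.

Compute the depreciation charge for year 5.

$17,190

Depreciable base = $203,740 − $43,300 = $160,440.
Sum of the years' digits = 7+6+5+4+3+2+1 = 28.
Year 1: $160,440 × 7/28 = $40,110. Book value $163,630.
Year 2: $160,440 × 6/28 = $34,380. Book value $129,250.
Year 3: $160,440 × 5/28 = $28,650. Book value $100,600.
Year 4: $160,440 × 4/28 = $22,920. Book value $77,680.
Year 5: $160,440 × 3/28 = $17,190. Book value $60,490.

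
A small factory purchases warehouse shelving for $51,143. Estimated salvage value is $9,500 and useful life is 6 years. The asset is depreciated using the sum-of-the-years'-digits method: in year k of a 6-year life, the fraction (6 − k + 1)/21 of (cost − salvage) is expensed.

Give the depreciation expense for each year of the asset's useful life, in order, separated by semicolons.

Depreciable base = $51,143 − $9,500 = $41,643.
Sum of the years' digits = 6+5+4+3+2+1 = 21.
Year 1: $41,643 × 6/21 = $11,898. Book value $39,245.
Year 2: $41,643 × 5/21 = $9,915. Book value $29,330.
Year 3: $41,643 × 4/21 = $7,932. Book value $21,398.
Year 4: $41,643 × 3/21 = $5,949. Book value $15,449.
Year 5: $41,643 × 2/21 = $3,966. Book value $11,483.
Year 6: $41,643 × 1/21 = $1,983. Book value $9,500.

$11,898; $9,915; $7,932; $5,949; $3,966; $1,983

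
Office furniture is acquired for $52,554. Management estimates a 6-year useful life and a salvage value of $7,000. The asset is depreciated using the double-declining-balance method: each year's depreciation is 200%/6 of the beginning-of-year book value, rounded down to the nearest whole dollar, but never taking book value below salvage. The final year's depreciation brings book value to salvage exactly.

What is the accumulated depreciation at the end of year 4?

Depreciable base = $52,554 − $7,000 = $45,554.
Year 1: ⌊$52,554 × 200%/6⌋ = $17,518. Book value $35,036.
Year 2: ⌊$35,036 × 200%/6⌋ = $11,678. Book value $23,358.
Year 3: ⌊$23,358 × 200%/6⌋ = $7,786. Book value $15,572.
Year 4: ⌊$15,572 × 200%/6⌋ = $5,190. Book value $10,382.
Accumulated through year 4 = $52,554 − $10,382 = $42,172.

$42,172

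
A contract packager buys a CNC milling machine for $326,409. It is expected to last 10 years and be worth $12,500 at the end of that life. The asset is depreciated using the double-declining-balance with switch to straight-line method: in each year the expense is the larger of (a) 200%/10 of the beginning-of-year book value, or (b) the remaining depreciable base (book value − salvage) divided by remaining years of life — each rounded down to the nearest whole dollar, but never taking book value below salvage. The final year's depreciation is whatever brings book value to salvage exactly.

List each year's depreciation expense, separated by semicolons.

$65,281; $52,225; $41,780; $33,424; $26,739; $21,392; $18,267; $18,267; $18,267; $18,267

Depreciable base = $326,409 − $12,500 = $313,909.
Year 1: DB = ⌊$326,409 × 200%/10⌋ = $65,281; SL = ⌊$313,909/10⌋ = $31,390 → take DB $65,281. Book value $261,128.
Year 2: DB = ⌊$261,128 × 200%/10⌋ = $52,225; SL = ⌊$248,628/9⌋ = $27,625 → take DB $52,225. Book value $208,903.
Year 3: DB = ⌊$208,903 × 200%/10⌋ = $41,780; SL = ⌊$196,403/8⌋ = $24,550 → take DB $41,780. Book value $167,123.
Year 4: DB = ⌊$167,123 × 200%/10⌋ = $33,424; SL = ⌊$154,623/7⌋ = $22,089 → take DB $33,424. Book value $133,699.
Year 5: DB = ⌊$133,699 × 200%/10⌋ = $26,739; SL = ⌊$121,199/6⌋ = $20,199 → take DB $26,739. Book value $106,960.
Year 6: DB = ⌊$106,960 × 200%/10⌋ = $21,392; SL = ⌊$94,460/5⌋ = $18,892 → take DB $21,392. Book value $85,568.
Year 7: DB = ⌊$85,568 × 200%/10⌋ = $17,113; SL = ⌊$73,068/4⌋ = $18,267 → take SL $18,267. Book value $67,301.
Year 8: DB = ⌊$67,301 × 200%/10⌋ = $13,460; SL = ⌊$54,801/3⌋ = $18,267 → take SL $18,267. Book value $49,034.
Year 9: DB = ⌊$49,034 × 200%/10⌋ = $9,806; SL = ⌊$36,534/2⌋ = $18,267 → take SL $18,267. Book value $30,767.
Year 10 (final): $30,767 − $12,500 = $18,267. Book value $12,500.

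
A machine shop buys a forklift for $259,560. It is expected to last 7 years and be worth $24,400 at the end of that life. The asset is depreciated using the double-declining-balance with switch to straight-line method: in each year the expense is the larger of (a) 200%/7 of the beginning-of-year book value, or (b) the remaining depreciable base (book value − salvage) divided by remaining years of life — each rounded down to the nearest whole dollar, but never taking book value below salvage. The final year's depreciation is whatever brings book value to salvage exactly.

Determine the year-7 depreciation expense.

$10,074

Depreciable base = $259,560 − $24,400 = $235,160.
Year 1: DB = ⌊$259,560 × 200%/7⌋ = $74,160; SL = ⌊$235,160/7⌋ = $33,594 → take DB $74,160. Book value $185,400.
Year 2: DB = ⌊$185,400 × 200%/7⌋ = $52,971; SL = ⌊$161,000/6⌋ = $26,833 → take DB $52,971. Book value $132,429.
Year 3: DB = ⌊$132,429 × 200%/7⌋ = $37,836; SL = ⌊$108,029/5⌋ = $21,605 → take DB $37,836. Book value $94,593.
Year 4: DB = ⌊$94,593 × 200%/7⌋ = $27,026; SL = ⌊$70,193/4⌋ = $17,548 → take DB $27,026. Book value $67,567.
Year 5: DB = ⌊$67,567 × 200%/7⌋ = $19,304; SL = ⌊$43,167/3⌋ = $14,389 → take DB $19,304. Book value $48,263.
Year 6: DB = ⌊$48,263 × 200%/7⌋ = $13,789; SL = ⌊$23,863/2⌋ = $11,931 → take DB $13,789. Book value $34,474.
Year 7 (final): $34,474 − $24,400 = $10,074. Book value $24,400.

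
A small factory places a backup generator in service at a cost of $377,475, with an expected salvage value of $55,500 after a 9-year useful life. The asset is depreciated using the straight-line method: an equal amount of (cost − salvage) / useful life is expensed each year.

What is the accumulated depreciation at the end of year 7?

$250,425

Depreciable base = $377,475 − $55,500 = $321,975.
Annual expense = $321,975 / 9 = $35,775.
End of year 1: book value $341,700.
End of year 2: book value $305,925.
End of year 3: book value $270,150.
End of year 4: book value $234,375.
End of year 5: book value $198,600.
End of year 6: book value $162,825.
End of year 7: book value $127,050.
Accumulated through year 7 = $377,475 − $127,050 = $250,425.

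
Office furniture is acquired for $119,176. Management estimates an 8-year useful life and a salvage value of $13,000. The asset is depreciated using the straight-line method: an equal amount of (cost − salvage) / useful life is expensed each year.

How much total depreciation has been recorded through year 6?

$79,632

Depreciable base = $119,176 − $13,000 = $106,176.
Annual expense = $106,176 / 8 = $13,272.
End of year 1: book value $105,904.
End of year 2: book value $92,632.
End of year 3: book value $79,360.
End of year 4: book value $66,088.
End of year 5: book value $52,816.
End of year 6: book value $39,544.
Accumulated through year 6 = $119,176 − $39,544 = $79,632.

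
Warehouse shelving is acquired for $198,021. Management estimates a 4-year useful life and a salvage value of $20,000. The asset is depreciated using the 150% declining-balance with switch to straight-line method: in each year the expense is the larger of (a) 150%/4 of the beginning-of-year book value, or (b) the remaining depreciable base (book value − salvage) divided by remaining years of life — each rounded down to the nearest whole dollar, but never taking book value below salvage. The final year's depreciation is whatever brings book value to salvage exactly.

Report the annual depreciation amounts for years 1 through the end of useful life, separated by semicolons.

Depreciable base = $198,021 − $20,000 = $178,021.
Year 1: DB = ⌊$198,021 × 150%/4⌋ = $74,257; SL = ⌊$178,021/4⌋ = $44,505 → take DB $74,257. Book value $123,764.
Year 2: DB = ⌊$123,764 × 150%/4⌋ = $46,411; SL = ⌊$103,764/3⌋ = $34,588 → take DB $46,411. Book value $77,353.
Year 3: DB = ⌊$77,353 × 150%/4⌋ = $29,007; SL = ⌊$57,353/2⌋ = $28,676 → take DB $29,007. Book value $48,346.
Year 4 (final): $48,346 − $20,000 = $28,346. Book value $20,000.

$74,257; $46,411; $29,007; $28,346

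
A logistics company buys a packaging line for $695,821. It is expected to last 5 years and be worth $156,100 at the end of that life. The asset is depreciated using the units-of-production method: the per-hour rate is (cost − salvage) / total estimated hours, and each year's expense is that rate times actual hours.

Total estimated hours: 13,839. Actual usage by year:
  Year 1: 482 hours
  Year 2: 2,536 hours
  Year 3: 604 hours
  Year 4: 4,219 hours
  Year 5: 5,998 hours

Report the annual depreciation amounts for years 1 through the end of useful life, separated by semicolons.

$18,798; $98,904; $23,556; $164,541; $233,922

Depreciable base = $695,821 − $156,100 = $539,721.
Rate = $539,721 / 13,839 hours = $39 per hour.
Year 1: 482 × $39 = $18,798. Book value $677,023.
Year 2: 2,536 × $39 = $98,904. Book value $578,119.
Year 3: 604 × $39 = $23,556. Book value $554,563.
Year 4: 4,219 × $39 = $164,541. Book value $390,022.
Year 5: 5,998 × $39 = $233,922. Book value $156,100.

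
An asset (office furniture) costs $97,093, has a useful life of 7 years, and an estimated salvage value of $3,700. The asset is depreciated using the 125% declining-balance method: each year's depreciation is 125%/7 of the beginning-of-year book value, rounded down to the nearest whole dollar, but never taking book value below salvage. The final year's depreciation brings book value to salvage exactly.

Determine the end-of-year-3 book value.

$53,816

Depreciable base = $97,093 − $3,700 = $93,393.
Year 1: ⌊$97,093 × 125%/7⌋ = $17,338. Book value $79,755.
Year 2: ⌊$79,755 × 125%/7⌋ = $14,241. Book value $65,514.
Year 3: ⌊$65,514 × 125%/7⌋ = $11,698. Book value $53,816.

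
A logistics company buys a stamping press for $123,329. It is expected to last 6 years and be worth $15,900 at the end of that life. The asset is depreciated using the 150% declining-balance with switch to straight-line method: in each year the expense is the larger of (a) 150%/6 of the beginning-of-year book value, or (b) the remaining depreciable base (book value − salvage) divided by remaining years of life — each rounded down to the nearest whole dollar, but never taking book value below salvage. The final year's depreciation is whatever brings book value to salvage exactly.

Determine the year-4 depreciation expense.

$13,007

Depreciable base = $123,329 − $15,900 = $107,429.
Year 1: DB = ⌊$123,329 × 150%/6⌋ = $30,832; SL = ⌊$107,429/6⌋ = $17,904 → take DB $30,832. Book value $92,497.
Year 2: DB = ⌊$92,497 × 150%/6⌋ = $23,124; SL = ⌊$76,597/5⌋ = $15,319 → take DB $23,124. Book value $69,373.
Year 3: DB = ⌊$69,373 × 150%/6⌋ = $17,343; SL = ⌊$53,473/4⌋ = $13,368 → take DB $17,343. Book value $52,030.
Year 4: DB = ⌊$52,030 × 150%/6⌋ = $13,007; SL = ⌊$36,130/3⌋ = $12,043 → take DB $13,007. Book value $39,023.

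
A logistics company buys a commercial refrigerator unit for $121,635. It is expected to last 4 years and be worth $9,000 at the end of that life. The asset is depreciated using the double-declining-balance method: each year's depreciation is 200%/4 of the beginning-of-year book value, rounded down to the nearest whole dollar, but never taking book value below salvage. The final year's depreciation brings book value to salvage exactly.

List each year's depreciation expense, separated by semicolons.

Depreciable base = $121,635 − $9,000 = $112,635.
Year 1: ⌊$121,635 × 200%/4⌋ = $60,817. Book value $60,818.
Year 2: ⌊$60,818 × 200%/4⌋ = $30,409. Book value $30,409.
Year 3: ⌊$30,409 × 200%/4⌋ = $15,204. Book value $15,205.
Year 4 (final): $15,205 − $9,000 = $6,205. Book value $9,000.

$60,817; $30,409; $15,204; $6,205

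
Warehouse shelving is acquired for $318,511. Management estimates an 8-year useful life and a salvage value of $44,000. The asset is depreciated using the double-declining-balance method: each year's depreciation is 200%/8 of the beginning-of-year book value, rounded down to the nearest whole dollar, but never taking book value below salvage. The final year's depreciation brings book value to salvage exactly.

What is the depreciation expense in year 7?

$12,689

Depreciable base = $318,511 − $44,000 = $274,511.
Year 1: ⌊$318,511 × 200%/8⌋ = $79,627. Book value $238,884.
Year 2: ⌊$238,884 × 200%/8⌋ = $59,721. Book value $179,163.
Year 3: ⌊$179,163 × 200%/8⌋ = $44,790. Book value $134,373.
Year 4: ⌊$134,373 × 200%/8⌋ = $33,593. Book value $100,780.
Year 5: ⌊$100,780 × 200%/8⌋ = $25,195. Book value $75,585.
Year 6: ⌊$75,585 × 200%/8⌋ = $18,896. Book value $56,689.
Year 7: ⌊$56,689 × 200%/8⌋ = $14,172, capped at $12,689. Book value $44,000.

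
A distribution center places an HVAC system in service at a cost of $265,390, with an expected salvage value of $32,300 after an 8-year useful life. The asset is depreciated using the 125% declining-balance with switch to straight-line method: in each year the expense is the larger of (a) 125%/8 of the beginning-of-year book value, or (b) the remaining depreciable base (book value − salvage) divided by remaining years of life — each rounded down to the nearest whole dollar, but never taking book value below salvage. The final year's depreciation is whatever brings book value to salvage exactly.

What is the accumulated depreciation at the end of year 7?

$207,667

Depreciable base = $265,390 − $32,300 = $233,090.
Year 1: DB = ⌊$265,390 × 125%/8⌋ = $41,467; SL = ⌊$233,090/8⌋ = $29,136 → take DB $41,467. Book value $223,923.
Year 2: DB = ⌊$223,923 × 125%/8⌋ = $34,987; SL = ⌊$191,623/7⌋ = $27,374 → take DB $34,987. Book value $188,936.
Year 3: DB = ⌊$188,936 × 125%/8⌋ = $29,521; SL = ⌊$156,636/6⌋ = $26,106 → take DB $29,521. Book value $159,415.
Year 4: DB = ⌊$159,415 × 125%/8⌋ = $24,908; SL = ⌊$127,115/5⌋ = $25,423 → take SL $25,423. Book value $133,992.
Year 5: DB = ⌊$133,992 × 125%/8⌋ = $20,936; SL = ⌊$101,692/4⌋ = $25,423 → take SL $25,423. Book value $108,569.
Year 6: DB = ⌊$108,569 × 125%/8⌋ = $16,963; SL = ⌊$76,269/3⌋ = $25,423 → take SL $25,423. Book value $83,146.
Year 7: DB = ⌊$83,146 × 125%/8⌋ = $12,991; SL = ⌊$50,846/2⌋ = $25,423 → take SL $25,423. Book value $57,723.
Accumulated through year 7 = $265,390 − $57,723 = $207,667.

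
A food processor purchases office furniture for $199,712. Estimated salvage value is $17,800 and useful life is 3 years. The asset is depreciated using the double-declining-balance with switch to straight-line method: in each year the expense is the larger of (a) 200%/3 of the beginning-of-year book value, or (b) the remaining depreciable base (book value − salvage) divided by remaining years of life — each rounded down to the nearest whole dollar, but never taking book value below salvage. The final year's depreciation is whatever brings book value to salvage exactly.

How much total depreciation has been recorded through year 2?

Depreciable base = $199,712 − $17,800 = $181,912.
Year 1: DB = ⌊$199,712 × 200%/3⌋ = $133,141; SL = ⌊$181,912/3⌋ = $60,637 → take DB $133,141. Book value $66,571.
Year 2: DB = ⌊$66,571 × 200%/3⌋ = $44,380; SL = ⌊$48,771/2⌋ = $24,385 → take DB $44,380. Book value $22,191.
Accumulated through year 2 = $199,712 − $22,191 = $177,521.

$177,521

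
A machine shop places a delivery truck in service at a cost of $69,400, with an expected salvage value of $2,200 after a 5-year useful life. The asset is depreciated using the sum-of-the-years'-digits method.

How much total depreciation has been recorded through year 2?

$40,320

Depreciable base = $69,400 − $2,200 = $67,200.
Sum of the years' digits = 5+4+3+2+1 = 15.
Year 1: $67,200 × 5/15 = $22,400. Book value $47,000.
Year 2: $67,200 × 4/15 = $17,920. Book value $29,080.
Accumulated through year 2 = $69,400 − $29,080 = $40,320.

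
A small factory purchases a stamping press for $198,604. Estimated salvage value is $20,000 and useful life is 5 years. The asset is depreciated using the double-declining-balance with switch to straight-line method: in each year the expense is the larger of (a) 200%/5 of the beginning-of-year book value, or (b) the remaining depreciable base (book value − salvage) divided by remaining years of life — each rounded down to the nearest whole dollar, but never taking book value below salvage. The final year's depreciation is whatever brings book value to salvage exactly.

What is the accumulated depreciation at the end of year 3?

Depreciable base = $198,604 − $20,000 = $178,604.
Year 1: DB = ⌊$198,604 × 200%/5⌋ = $79,441; SL = ⌊$178,604/5⌋ = $35,720 → take DB $79,441. Book value $119,163.
Year 2: DB = ⌊$119,163 × 200%/5⌋ = $47,665; SL = ⌊$99,163/4⌋ = $24,790 → take DB $47,665. Book value $71,498.
Year 3: DB = ⌊$71,498 × 200%/5⌋ = $28,599; SL = ⌊$51,498/3⌋ = $17,166 → take DB $28,599. Book value $42,899.
Accumulated through year 3 = $198,604 − $42,899 = $155,705.

$155,705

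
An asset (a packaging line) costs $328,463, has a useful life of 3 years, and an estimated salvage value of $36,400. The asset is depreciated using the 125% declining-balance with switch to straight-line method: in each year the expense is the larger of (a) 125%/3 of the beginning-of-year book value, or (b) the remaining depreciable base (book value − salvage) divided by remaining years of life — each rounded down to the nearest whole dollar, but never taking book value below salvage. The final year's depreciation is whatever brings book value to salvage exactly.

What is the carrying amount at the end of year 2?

Depreciable base = $328,463 − $36,400 = $292,063.
Year 1: DB = ⌊$328,463 × 125%/3⌋ = $136,859; SL = ⌊$292,063/3⌋ = $97,354 → take DB $136,859. Book value $191,604.
Year 2: DB = ⌊$191,604 × 125%/3⌋ = $79,835; SL = ⌊$155,204/2⌋ = $77,602 → take DB $79,835. Book value $111,769.

$111,769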